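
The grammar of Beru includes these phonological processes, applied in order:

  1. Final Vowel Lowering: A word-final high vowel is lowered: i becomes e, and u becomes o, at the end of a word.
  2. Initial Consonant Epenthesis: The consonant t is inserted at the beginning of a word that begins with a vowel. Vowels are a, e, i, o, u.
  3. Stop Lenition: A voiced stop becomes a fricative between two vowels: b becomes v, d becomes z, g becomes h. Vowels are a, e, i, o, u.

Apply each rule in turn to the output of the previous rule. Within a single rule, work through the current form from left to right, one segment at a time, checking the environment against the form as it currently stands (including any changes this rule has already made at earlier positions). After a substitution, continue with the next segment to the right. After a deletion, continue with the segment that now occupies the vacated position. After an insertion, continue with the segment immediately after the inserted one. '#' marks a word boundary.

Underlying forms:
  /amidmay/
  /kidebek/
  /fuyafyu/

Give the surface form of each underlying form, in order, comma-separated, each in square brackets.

/amidmay/:
  1 Final Vowel Lowering: no change — [amidmay]
  2 Initial Consonant Epenthesis: [amidmay] → [tamidmay]
  3 Stop Lenition: no change — [tamidmay]
/kidebek/:
  1 Final Vowel Lowering: no change — [kidebek]
  2 Initial Consonant Epenthesis: no change — [kidebek]
  3 Stop Lenition: [kidebek] → [kizevek]
/fuyafyu/:
  1 Final Vowel Lowering: [fuyafyu] → [fuyafyo]
  2 Initial Consonant Epenthesis: no change — [fuyafyo]
  3 Stop Lenition: no change — [fuyafyo]

[tamidmay], [kizevek], [fuyafyo]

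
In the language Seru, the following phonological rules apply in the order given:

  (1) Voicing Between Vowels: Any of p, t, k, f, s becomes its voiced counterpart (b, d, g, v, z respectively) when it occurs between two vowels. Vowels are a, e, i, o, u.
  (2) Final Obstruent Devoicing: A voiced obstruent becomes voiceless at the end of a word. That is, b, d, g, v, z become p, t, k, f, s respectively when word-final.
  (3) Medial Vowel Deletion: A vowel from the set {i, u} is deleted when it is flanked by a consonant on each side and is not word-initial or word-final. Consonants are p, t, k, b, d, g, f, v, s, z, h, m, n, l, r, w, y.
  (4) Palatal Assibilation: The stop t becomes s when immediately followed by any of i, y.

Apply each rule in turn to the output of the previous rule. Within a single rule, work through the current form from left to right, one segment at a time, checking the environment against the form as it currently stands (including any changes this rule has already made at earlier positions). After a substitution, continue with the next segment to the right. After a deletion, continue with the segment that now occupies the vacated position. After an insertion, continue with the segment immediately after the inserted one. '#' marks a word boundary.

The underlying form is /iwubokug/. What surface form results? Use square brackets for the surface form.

(1) Voicing Between Vowels: [iwubokug] → [iwubogug]
(2) Final Obstruent Devoicing: [iwubogug] → [iwuboguk]
(3) Medial Vowel Deletion: [iwuboguk] → [iwbogk]
(4) Palatal Assibilation: no change — [iwbogk]

[iwbogk]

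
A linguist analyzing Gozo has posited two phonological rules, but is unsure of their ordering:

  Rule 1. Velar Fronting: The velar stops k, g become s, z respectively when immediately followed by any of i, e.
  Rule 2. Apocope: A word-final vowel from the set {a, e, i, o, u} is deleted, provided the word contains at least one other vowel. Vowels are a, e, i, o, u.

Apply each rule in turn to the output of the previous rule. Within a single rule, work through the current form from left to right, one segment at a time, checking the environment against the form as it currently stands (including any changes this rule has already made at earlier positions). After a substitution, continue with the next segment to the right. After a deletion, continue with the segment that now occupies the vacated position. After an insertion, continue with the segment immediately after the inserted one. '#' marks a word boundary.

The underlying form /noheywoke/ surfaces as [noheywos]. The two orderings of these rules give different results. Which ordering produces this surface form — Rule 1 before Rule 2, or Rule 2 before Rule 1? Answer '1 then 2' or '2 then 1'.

1 then 2

Order 1 then 2:
  1 Velar Fronting: [noheywoke] → [noheywose]
  2 Apocope: [noheywose] → [noheywos]
  result: [noheywos]
Order 2 then 1:
  2 Apocope: [noheywoke] → [noheywok]
  1 Velar Fronting: no change — [noheywok]
  result: [noheywok]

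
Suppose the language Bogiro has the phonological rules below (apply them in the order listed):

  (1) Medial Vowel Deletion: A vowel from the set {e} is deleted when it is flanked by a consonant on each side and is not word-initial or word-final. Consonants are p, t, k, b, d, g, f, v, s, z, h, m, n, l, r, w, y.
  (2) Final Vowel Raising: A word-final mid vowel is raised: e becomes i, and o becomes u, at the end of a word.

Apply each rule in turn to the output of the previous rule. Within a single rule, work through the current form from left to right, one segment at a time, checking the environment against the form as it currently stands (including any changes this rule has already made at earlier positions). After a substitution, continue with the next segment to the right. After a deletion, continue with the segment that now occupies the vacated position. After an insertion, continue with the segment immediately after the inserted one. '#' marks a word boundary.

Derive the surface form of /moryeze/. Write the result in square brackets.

(1) Medial Vowel Deletion: [moryeze] → [moryze]
(2) Final Vowel Raising: [moryze] → [moryzi]

[moryzi]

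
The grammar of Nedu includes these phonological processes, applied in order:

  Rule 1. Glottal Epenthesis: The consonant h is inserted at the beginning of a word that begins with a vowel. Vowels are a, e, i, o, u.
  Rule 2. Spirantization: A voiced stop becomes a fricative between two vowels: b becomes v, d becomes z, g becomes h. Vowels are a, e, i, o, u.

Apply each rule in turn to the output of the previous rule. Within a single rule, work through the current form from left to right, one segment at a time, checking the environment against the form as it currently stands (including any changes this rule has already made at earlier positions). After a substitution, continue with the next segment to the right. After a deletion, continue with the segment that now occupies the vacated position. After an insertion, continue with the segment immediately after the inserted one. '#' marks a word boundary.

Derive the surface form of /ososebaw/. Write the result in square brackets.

Rule 1 Glottal Epenthesis: [ososebaw] → [hososebaw]
Rule 2 Spirantization: [hososebaw] → [hososevaw]

[hososevaw]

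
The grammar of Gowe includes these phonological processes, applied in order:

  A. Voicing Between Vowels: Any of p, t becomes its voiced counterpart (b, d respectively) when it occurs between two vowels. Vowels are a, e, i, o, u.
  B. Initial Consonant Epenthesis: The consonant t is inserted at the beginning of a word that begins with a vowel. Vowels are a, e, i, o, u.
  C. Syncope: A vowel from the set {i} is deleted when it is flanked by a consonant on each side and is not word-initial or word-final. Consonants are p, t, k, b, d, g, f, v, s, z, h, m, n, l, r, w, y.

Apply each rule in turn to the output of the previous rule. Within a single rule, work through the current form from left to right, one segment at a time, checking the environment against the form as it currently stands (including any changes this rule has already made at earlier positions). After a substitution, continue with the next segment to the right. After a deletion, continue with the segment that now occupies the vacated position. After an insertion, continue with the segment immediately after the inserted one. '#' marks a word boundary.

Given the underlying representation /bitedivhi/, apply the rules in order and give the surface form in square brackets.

A Voicing Between Vowels: [bitedivhi] → [bidedivhi]
B Initial Consonant Epenthesis: no change — [bidedivhi]
C Syncope: [bidedivhi] → [bdedvhi]

[bdedvhi]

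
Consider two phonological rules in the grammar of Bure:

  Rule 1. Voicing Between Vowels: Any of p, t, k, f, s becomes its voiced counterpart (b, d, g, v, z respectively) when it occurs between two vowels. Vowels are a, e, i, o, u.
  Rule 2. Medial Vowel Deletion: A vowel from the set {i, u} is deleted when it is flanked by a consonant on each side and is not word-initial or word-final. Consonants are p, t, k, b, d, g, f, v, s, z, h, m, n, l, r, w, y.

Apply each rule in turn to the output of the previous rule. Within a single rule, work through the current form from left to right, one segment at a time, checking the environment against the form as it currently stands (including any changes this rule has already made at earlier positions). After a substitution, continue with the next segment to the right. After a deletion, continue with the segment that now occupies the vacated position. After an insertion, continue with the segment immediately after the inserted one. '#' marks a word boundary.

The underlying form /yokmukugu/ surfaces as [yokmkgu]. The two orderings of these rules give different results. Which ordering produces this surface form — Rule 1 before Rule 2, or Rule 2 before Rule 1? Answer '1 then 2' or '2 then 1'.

2 then 1

Order 1 then 2:
  1 Voicing Between Vowels: [yokmukugu] → [yokmugugu]
  2 Medial Vowel Deletion: [yokmugugu] → [yokmggu]
  result: [yokmggu]
Order 2 then 1:
  2 Medial Vowel Deletion: [yokmukugu] → [yokmkgu]
  1 Voicing Between Vowels: no change — [yokmkgu]
  result: [yokmkgu]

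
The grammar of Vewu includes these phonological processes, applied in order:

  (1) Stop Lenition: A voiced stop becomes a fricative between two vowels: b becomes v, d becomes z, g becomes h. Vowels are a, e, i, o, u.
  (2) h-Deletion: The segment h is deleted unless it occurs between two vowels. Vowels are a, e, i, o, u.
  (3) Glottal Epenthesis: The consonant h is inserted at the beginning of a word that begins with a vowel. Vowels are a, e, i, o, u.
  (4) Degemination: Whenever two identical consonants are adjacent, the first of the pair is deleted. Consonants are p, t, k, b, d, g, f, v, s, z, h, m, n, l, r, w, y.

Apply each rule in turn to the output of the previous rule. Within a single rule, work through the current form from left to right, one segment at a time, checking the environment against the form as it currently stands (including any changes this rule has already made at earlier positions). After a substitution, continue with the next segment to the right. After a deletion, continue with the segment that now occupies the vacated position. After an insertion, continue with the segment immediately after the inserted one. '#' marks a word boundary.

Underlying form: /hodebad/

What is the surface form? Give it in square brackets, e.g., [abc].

[hozevad]

(1) Stop Lenition: [hodebad] → [hozevad]
(2) h-Deletion: [hozevad] → [ozevad]
(3) Glottal Epenthesis: [ozevad] → [hozevad]
(4) Degemination: no change — [hozevad]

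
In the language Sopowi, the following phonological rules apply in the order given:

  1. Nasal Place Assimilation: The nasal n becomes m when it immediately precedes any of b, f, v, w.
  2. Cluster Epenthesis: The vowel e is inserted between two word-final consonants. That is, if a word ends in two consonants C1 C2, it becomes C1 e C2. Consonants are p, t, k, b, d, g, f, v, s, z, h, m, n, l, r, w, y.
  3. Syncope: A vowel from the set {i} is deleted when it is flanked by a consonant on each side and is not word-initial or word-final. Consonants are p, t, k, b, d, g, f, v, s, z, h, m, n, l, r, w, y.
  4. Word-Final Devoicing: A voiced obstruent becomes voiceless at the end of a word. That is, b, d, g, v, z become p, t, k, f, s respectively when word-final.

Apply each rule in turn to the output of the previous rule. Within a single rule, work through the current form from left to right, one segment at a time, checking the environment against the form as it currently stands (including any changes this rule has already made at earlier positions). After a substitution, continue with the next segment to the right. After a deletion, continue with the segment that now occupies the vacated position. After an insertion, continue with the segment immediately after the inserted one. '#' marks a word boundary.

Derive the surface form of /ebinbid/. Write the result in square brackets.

[ebmbt]

1 Nasal Place Assimilation: [ebinbid] → [ebimbid]
2 Cluster Epenthesis: no change — [ebimbid]
3 Syncope: [ebimbid] → [ebmbd]
4 Word-Final Devoicing: [ebmbd] → [ebmbt]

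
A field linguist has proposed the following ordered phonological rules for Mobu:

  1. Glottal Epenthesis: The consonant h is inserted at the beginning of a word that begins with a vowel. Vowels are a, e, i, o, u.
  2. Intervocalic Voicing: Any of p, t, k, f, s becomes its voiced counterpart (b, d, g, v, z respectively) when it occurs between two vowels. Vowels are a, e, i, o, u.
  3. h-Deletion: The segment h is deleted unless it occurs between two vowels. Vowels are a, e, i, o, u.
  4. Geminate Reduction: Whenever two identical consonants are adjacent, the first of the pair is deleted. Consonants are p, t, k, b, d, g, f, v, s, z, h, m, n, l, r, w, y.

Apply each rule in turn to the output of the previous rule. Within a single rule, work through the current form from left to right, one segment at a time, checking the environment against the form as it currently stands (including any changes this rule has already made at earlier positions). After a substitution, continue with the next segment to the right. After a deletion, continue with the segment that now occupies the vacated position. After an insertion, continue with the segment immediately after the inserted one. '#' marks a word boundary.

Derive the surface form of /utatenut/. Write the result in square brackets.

[udadenut]

1 Glottal Epenthesis: [utatenut] → [hutatenut]
2 Intervocalic Voicing: [hutatenut] → [hudadenut]
3 h-Deletion: [hudadenut] → [udadenut]
4 Geminate Reduction: no change — [udadenut]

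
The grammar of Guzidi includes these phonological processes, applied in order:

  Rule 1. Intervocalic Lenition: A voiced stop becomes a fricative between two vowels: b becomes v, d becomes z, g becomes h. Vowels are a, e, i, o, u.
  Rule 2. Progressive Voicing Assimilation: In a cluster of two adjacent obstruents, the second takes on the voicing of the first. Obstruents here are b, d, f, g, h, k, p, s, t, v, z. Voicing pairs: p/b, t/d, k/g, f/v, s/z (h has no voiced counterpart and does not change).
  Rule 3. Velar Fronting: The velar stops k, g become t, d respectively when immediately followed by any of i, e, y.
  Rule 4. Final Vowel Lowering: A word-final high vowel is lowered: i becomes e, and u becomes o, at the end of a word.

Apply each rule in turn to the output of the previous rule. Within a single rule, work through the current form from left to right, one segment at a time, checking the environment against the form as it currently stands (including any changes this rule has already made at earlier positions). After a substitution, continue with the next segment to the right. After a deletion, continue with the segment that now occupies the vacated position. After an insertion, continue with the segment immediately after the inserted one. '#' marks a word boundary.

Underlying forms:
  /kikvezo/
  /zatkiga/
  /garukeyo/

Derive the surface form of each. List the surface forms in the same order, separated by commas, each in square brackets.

[tikfezo], [zattiha], [garuteyo]

/kikvezo/:
  Rule 1 Intervocalic Lenition: no change — [kikvezo]
  Rule 2 Progressive Voicing Assimilation: [kikvezo] → [kikfezo]
  Rule 3 Velar Fronting: [kikfezo] → [tikfezo]
  Rule 4 Final Vowel Lowering: no change — [tikfezo]
/zatkiga/:
  Rule 1 Intervocalic Lenition: [zatkiga] → [zatkiha]
  Rule 2 Progressive Voicing Assimilation: no change — [zatkiha]
  Rule 3 Velar Fronting: [zatkiha] → [zattiha]
  Rule 4 Final Vowel Lowering: no change — [zattiha]
/garukeyo/:
  Rule 1 Intervocalic Lenition: no change — [garukeyo]
  Rule 2 Progressive Voicing Assimilation: no change — [garukeyo]
  Rule 3 Velar Fronting: [garukeyo] → [garuteyo]
  Rule 4 Final Vowel Lowering: no change — [garuteyo]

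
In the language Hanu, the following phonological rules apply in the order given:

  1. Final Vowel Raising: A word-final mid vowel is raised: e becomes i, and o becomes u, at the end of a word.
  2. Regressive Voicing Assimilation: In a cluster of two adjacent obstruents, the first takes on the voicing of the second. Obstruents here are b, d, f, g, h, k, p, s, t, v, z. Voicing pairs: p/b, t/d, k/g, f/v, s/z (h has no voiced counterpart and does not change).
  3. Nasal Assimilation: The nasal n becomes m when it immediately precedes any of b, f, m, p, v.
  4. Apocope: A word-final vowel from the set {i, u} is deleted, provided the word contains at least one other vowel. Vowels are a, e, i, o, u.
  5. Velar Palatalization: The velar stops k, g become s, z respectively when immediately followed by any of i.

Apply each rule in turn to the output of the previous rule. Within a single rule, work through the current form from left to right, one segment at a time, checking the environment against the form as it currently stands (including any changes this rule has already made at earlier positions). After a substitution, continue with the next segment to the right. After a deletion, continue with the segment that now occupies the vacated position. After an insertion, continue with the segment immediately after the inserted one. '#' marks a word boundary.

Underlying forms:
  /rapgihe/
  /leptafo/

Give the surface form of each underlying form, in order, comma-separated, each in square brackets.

/rapgihe/:
  1 Final Vowel Raising: [rapgihe] → [rapgihi]
  2 Regressive Voicing Assimilation: [rapgihi] → [rabgihi]
  3 Nasal Assimilation: no change — [rabgihi]
  4 Apocope: [rabgihi] → [rabgih]
  5 Velar Palatalization: [rabgih] → [rabzih]
/leptafo/:
  1 Final Vowel Raising: [leptafo] → [leptafu]
  2 Regressive Voicing Assimilation: no change — [leptafu]
  3 Nasal Assimilation: no change — [leptafu]
  4 Apocope: [leptafu] → [leptaf]
  5 Velar Palatalization: no change — [leptaf]

[rabzih], [leptaf]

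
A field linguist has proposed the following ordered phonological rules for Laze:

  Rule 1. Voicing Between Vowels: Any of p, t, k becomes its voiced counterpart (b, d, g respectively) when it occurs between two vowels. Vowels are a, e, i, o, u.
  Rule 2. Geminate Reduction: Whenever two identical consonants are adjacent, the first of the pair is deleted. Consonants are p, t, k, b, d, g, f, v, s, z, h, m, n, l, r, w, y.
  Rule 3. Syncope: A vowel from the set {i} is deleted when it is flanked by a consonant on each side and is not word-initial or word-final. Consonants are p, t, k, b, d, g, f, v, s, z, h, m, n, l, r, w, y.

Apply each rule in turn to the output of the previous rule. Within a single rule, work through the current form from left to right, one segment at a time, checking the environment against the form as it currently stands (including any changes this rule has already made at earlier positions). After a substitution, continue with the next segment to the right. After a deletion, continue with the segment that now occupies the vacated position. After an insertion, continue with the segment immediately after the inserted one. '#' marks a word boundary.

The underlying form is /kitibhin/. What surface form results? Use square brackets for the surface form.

Rule 1 Voicing Between Vowels: [kitibhin] → [kidibhin]
Rule 2 Geminate Reduction: no change — [kidibhin]
Rule 3 Syncope: [kidibhin] → [kdbhn]

[kdbhn]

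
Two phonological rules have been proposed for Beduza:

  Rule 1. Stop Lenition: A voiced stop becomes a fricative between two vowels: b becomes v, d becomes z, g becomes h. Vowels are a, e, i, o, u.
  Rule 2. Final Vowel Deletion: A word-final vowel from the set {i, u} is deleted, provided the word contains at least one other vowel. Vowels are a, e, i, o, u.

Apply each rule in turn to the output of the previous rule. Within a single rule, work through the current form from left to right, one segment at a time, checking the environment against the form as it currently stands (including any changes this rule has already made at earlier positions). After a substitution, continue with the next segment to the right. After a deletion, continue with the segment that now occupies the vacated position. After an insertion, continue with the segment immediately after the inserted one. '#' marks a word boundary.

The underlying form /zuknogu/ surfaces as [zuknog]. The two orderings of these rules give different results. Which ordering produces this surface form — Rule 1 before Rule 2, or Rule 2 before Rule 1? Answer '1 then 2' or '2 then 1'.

Order 1 then 2:
  1 Stop Lenition: [zuknogu] → [zuknohu]
  2 Final Vowel Deletion: [zuknohu] → [zuknoh]
  result: [zuknoh]
Order 2 then 1:
  2 Final Vowel Deletion: [zuknogu] → [zuknog]
  1 Stop Lenition: no change — [zuknog]
  result: [zuknog]

2 then 1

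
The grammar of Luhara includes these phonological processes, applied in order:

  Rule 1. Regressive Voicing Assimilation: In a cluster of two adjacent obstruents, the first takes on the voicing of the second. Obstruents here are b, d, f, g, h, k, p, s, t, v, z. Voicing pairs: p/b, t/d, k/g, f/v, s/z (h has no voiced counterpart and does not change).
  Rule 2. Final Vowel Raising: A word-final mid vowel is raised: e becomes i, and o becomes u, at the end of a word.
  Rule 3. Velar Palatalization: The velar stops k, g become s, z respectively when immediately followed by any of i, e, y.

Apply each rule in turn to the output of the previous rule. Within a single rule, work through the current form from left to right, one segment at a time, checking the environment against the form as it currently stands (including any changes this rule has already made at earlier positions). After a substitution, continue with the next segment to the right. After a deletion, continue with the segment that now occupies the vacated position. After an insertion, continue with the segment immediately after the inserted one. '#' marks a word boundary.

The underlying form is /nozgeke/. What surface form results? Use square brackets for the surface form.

Rule 1 Regressive Voicing Assimilation: no change — [nozgeke]
Rule 2 Final Vowel Raising: [nozgeke] → [nozgeki]
Rule 3 Velar Palatalization: [nozgeki] → [nozzesi]

[nozzesi]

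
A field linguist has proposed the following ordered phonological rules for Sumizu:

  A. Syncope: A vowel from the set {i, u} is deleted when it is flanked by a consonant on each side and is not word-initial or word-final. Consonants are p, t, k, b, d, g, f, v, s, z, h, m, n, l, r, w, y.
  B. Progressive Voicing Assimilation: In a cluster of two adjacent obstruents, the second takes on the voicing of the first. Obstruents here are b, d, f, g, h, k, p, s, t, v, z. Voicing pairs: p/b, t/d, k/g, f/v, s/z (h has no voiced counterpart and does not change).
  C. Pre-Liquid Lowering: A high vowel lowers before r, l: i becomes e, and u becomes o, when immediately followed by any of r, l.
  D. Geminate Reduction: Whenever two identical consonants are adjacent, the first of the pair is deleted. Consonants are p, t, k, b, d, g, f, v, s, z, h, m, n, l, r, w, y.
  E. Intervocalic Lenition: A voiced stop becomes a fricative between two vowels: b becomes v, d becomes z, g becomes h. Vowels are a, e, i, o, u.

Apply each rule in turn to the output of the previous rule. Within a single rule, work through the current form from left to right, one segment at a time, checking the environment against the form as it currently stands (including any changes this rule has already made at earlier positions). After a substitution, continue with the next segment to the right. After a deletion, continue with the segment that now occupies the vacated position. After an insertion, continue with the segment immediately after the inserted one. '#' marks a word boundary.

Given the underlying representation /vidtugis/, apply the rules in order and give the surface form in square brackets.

A Syncope: [vidtugis] → [vdtgs]
B Progressive Voicing Assimilation: [vdtgs] → [vddgz]
C Pre-Liquid Lowering: no change — [vddgz]
D Geminate Reduction: [vddgz] → [vdgz]
E Intervocalic Lenition: no change — [vdgz]

[vdgz]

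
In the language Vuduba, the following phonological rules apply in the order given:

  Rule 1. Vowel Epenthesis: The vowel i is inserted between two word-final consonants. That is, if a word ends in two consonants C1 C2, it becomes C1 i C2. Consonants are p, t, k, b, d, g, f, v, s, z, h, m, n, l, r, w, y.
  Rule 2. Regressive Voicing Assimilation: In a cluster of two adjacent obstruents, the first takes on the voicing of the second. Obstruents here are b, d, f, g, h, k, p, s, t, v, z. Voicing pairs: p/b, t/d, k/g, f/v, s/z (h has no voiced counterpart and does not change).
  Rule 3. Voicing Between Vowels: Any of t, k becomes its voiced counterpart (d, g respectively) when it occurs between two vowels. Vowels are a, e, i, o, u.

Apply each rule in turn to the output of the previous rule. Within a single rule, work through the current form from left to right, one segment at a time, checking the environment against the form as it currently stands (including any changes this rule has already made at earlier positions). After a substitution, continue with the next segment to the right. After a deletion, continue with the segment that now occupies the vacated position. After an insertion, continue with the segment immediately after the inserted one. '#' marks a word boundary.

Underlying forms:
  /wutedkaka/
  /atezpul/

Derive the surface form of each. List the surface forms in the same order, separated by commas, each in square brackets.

/wutedkaka/:
  Rule 1 Vowel Epenthesis: no change — [wutedkaka]
  Rule 2 Regressive Voicing Assimilation: [wutedkaka] → [wutetkaka]
  Rule 3 Voicing Between Vowels: [wutetkaka] → [wudetkaga]
/atezpul/:
  Rule 1 Vowel Epenthesis: no change — [atezpul]
  Rule 2 Regressive Voicing Assimilation: [atezpul] → [atespul]
  Rule 3 Voicing Between Vowels: [atespul] → [adespul]

[wudetkaga], [adespul]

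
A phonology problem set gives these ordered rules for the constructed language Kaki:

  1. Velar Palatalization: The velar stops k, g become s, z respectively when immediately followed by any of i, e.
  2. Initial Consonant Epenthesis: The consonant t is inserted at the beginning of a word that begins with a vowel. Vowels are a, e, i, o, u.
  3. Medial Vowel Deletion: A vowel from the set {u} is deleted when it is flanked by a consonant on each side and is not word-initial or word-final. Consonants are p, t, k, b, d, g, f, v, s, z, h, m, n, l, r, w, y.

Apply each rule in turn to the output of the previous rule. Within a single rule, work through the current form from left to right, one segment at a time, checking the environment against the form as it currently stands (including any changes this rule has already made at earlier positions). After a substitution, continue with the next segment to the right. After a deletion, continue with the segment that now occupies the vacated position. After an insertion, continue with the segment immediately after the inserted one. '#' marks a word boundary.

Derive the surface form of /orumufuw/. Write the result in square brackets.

[tormfw]

1 Velar Palatalization: no change — [orumufuw]
2 Initial Consonant Epenthesis: [orumufuw] → [torumufuw]
3 Medial Vowel Deletion: [torumufuw] → [tormfw]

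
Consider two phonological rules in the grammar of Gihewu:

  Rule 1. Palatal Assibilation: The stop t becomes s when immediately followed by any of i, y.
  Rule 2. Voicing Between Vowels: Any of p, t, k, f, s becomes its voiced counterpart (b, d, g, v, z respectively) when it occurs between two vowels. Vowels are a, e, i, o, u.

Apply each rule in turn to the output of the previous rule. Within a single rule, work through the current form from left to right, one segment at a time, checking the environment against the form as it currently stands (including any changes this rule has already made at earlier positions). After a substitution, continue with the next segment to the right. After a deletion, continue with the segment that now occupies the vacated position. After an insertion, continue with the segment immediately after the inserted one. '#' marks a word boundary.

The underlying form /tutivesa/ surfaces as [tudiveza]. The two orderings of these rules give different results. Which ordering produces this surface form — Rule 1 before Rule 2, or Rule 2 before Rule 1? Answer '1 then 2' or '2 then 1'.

2 then 1

Order 1 then 2:
  1 Palatal Assibilation: [tutivesa] → [tusivesa]
  2 Voicing Between Vowels: [tusivesa] → [tuziveza]
  result: [tuziveza]
Order 2 then 1:
  2 Voicing Between Vowels: [tutivesa] → [tudiveza]
  1 Palatal Assibilation: no change — [tudiveza]
  result: [tudiveza]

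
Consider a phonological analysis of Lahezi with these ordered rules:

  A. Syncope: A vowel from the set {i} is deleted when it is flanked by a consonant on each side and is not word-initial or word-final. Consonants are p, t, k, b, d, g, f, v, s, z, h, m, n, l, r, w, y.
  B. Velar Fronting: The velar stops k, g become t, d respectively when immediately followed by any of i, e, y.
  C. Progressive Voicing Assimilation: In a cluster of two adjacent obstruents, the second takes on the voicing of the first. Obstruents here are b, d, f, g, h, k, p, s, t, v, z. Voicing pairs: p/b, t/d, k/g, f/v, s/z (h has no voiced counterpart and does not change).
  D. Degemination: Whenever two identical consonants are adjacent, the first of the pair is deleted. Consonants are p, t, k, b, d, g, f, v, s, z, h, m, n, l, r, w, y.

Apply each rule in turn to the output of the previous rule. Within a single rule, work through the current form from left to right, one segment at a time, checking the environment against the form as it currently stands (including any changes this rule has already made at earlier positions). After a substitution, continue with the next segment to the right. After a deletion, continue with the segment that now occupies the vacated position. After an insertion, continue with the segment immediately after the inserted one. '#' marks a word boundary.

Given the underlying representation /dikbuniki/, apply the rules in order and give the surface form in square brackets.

[dgbunti]

A Syncope: [dikbuniki] → [dkbunki]
B Velar Fronting: [dkbunki] → [dkbunti]
C Progressive Voicing Assimilation: [dkbunti] → [dgbunti]
D Degemination: no change — [dgbunti]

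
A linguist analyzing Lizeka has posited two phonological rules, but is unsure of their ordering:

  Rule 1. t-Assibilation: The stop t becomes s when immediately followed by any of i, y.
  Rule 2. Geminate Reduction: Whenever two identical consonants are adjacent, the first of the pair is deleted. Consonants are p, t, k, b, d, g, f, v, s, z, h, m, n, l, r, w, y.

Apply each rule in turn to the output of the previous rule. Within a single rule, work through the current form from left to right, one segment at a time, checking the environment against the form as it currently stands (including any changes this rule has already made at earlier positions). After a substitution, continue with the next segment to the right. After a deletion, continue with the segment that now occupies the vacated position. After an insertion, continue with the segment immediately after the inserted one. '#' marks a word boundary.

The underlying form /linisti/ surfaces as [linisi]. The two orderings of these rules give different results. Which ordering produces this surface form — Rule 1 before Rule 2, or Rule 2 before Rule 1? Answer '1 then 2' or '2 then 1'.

1 then 2

Order 1 then 2:
  1 t-Assibilation: [linisti] → [linissi]
  2 Geminate Reduction: [linissi] → [linisi]
  result: [linisi]
Order 2 then 1:
  2 Geminate Reduction: no change — [linisti]
  1 t-Assibilation: [linisti] → [linissi]
  result: [linissi]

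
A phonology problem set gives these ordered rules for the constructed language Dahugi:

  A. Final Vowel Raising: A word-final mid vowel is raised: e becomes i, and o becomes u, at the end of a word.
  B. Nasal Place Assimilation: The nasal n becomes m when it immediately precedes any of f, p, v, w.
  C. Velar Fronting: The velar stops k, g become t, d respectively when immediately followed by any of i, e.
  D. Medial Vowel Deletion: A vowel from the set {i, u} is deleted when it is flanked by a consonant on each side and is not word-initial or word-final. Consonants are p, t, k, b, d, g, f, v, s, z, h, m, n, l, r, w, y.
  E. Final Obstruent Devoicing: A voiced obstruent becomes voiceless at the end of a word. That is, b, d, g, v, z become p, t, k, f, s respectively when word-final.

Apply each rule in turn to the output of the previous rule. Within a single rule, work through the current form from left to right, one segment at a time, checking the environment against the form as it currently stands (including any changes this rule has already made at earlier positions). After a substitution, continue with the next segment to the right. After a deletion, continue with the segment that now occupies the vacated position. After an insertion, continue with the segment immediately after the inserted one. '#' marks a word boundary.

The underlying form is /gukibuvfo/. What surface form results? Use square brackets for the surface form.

[gtbvfu]

A Final Vowel Raising: [gukibuvfo] → [gukibuvfu]
B Nasal Place Assimilation: no change — [gukibuvfu]
C Velar Fronting: [gukibuvfu] → [gutibuvfu]
D Medial Vowel Deletion: [gutibuvfu] → [gtbvfu]
E Final Obstruent Devoicing: no change — [gtbvfu]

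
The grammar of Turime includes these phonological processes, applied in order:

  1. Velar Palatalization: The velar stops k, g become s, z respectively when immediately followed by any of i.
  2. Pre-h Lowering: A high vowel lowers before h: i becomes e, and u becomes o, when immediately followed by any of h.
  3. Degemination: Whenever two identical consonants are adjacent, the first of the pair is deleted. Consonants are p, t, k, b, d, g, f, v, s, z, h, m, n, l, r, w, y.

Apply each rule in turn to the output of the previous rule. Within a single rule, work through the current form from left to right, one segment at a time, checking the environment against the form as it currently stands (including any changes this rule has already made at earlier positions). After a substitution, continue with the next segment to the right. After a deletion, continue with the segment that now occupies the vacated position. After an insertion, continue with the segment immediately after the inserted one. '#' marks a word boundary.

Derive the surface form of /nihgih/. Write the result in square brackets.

[nehzeh]

1 Velar Palatalization: [nihgih] → [nihzih]
2 Pre-h Lowering: [nihzih] → [nehzeh]
3 Degemination: no change — [nehzeh]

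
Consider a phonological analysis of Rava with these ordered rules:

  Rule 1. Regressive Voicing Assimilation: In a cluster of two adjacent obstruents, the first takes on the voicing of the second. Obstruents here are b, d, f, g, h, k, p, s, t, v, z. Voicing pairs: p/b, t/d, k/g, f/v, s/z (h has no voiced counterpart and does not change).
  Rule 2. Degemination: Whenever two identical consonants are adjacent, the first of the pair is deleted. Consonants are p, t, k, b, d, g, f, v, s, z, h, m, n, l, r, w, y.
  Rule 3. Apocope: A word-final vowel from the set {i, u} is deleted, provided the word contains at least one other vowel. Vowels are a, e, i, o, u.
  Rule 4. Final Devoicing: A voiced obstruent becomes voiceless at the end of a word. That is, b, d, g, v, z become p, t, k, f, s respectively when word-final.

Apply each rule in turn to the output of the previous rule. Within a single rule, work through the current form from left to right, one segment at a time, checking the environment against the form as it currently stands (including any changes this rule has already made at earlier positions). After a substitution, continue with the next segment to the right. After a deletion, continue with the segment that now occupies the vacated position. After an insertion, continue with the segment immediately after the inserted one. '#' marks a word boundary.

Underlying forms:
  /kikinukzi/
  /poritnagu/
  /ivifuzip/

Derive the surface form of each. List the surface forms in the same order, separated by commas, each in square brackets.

[kikinugs], [poritnak], [ivifuzip]

/kikinukzi/:
  Rule 1 Regressive Voicing Assimilation: [kikinukzi] → [kikinugzi]
  Rule 2 Degemination: no change — [kikinugzi]
  Rule 3 Apocope: [kikinugzi] → [kikinugz]
  Rule 4 Final Devoicing: [kikinugz] → [kikinugs]
/poritnagu/:
  Rule 1 Regressive Voicing Assimilation: no change — [poritnagu]
  Rule 2 Degemination: no change — [poritnagu]
  Rule 3 Apocope: [poritnagu] → [poritnag]
  Rule 4 Final Devoicing: [poritnag] → [poritnak]
/ivifuzip/:
  Rule 1 Regressive Voicing Assimilation: no change — [ivifuzip]
  Rule 2 Degemination: no change — [ivifuzip]
  Rule 3 Apocope: no change — [ivifuzip]
  Rule 4 Final Devoicing: no change — [ivifuzip]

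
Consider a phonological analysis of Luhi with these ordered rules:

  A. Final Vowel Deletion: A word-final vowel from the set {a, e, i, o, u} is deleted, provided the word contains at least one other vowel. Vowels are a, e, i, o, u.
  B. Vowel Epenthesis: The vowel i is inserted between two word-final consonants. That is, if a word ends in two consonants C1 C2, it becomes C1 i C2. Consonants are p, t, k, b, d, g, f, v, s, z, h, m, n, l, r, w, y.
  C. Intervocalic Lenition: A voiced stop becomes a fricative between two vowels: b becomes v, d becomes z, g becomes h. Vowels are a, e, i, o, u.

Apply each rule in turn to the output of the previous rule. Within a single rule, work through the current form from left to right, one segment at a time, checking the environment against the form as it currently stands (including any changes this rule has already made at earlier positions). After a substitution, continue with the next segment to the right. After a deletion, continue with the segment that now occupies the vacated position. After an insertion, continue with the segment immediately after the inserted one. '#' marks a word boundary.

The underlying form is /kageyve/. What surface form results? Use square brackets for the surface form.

[kaheyiv]

A Final Vowel Deletion: [kageyve] → [kageyv]
B Vowel Epenthesis: [kageyv] → [kageyiv]
C Intervocalic Lenition: [kageyiv] → [kaheyiv]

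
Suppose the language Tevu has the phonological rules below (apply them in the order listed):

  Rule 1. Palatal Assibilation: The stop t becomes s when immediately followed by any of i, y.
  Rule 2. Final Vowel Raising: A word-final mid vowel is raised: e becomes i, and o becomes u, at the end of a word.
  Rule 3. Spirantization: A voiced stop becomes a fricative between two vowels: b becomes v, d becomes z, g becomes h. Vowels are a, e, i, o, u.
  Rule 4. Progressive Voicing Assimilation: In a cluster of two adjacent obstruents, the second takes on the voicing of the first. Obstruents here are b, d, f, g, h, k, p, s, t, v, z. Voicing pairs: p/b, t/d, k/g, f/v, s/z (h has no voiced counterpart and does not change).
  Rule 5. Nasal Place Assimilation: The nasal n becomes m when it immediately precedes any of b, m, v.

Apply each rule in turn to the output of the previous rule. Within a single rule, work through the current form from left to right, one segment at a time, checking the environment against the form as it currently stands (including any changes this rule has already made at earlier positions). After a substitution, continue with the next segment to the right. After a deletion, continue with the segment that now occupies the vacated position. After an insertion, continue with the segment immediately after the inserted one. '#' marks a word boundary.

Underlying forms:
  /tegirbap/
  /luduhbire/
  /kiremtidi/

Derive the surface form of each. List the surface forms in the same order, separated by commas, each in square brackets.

/tegirbap/:
  Rule 1 Palatal Assibilation: no change — [tegirbap]
  Rule 2 Final Vowel Raising: no change — [tegirbap]
  Rule 3 Spirantization: [tegirbap] → [tehirbap]
  Rule 4 Progressive Voicing Assimilation: no change — [tehirbap]
  Rule 5 Nasal Place Assimilation: no change — [tehirbap]
/luduhbire/:
  Rule 1 Palatal Assibilation: no change — [luduhbire]
  Rule 2 Final Vowel Raising: [luduhbire] → [luduhbiri]
  Rule 3 Spirantization: [luduhbiri] → [luzuhbiri]
  Rule 4 Progressive Voicing Assimilation: [luzuhbiri] → [luzuhpiri]
  Rule 5 Nasal Place Assimilation: no change — [luzuhpiri]
/kiremtidi/:
  Rule 1 Palatal Assibilation: [kiremtidi] → [kiremsidi]
  Rule 2 Final Vowel Raising: no change — [kiremsidi]
  Rule 3 Spirantization: [kiremsidi] → [kiremsizi]
  Rule 4 Progressive Voicing Assimilation: no change — [kiremsizi]
  Rule 5 Nasal Place Assimilation: no change — [kiremsizi]

[tehirbap], [luzuhpiri], [kiremsizi]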